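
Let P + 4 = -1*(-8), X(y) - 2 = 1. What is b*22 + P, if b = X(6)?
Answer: 70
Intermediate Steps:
X(y) = 3 (X(y) = 2 + 1 = 3)
P = 4 (P = -4 - 1*(-8) = -4 + 8 = 4)
b = 3
b*22 + P = 3*22 + 4 = 66 + 4 = 70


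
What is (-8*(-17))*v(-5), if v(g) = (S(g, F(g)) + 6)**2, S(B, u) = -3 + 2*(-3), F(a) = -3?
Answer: 1224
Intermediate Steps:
S(B, u) = -9 (S(B, u) = -3 - 6 = -9)
v(g) = 9 (v(g) = (-9 + 6)**2 = (-3)**2 = 9)
(-8*(-17))*v(-5) = -8*(-17)*9 = 136*9 = 1224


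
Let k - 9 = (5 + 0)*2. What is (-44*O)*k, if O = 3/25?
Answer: -2508/25 ≈ -100.32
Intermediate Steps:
O = 3/25 (O = 3*(1/25) = 3/25 ≈ 0.12000)
k = 19 (k = 9 + (5 + 0)*2 = 9 + 5*2 = 9 + 10 = 19)
(-44*O)*k = -44*3/25*19 = -132/25*19 = -2508/25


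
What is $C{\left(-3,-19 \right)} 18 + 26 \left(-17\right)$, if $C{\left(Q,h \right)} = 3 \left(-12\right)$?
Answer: $-1090$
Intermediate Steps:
$C{\left(Q,h \right)} = -36$
$C{\left(-3,-19 \right)} 18 + 26 \left(-17\right) = \left(-36\right) 18 + 26 \left(-17\right) = -648 - 442 = -1090$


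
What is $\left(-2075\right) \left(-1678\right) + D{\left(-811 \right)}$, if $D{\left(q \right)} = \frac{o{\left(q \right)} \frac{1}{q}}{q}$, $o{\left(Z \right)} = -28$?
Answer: $\frac{2290085863822}{657721} \approx 3.4818 \cdot 10^{6}$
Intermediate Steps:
$D{\left(q \right)} = - \frac{28}{q^{2}}$ ($D{\left(q \right)} = \frac{\left(-28\right) \frac{1}{q}}{q} = - \frac{28}{q^{2}}$)
$\left(-2075\right) \left(-1678\right) + D{\left(-811 \right)} = \left(-2075\right) \left(-1678\right) - \frac{28}{657721} = 3481850 - \frac{28}{657721} = \frac{2290085863822}{657721}$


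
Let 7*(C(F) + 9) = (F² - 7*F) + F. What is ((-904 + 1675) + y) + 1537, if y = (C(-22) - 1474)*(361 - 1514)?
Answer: 1610743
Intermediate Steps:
C(F) = -9 - 6*F/7 + F²/7 (C(F) = -9 + ((F² - 7*F) + F)/7 = -9 + (F² - 6*F)/7 = -9 + (-6*F/7 + F²/7) = -9 - 6*F/7 + F²/7)
y = 1608435 (y = ((-9 - 6/7*(-22) + (⅐)*(-22)²) - 1474)*(361 - 1514) = ((-9 + 132/7 + (⅐)*484) - 1474)*(-1153) = ((-9 + 132/7 + 484/7) - 1474)*(-1153) = (79 - 1474)*(-1153) = -1395*(-1153) = 1608435)
((-904 + 1675) + y) + 1537 = ((-904 + 1675) + 1608435) + 1537 = (771 + 1608435) + 1537 = 1609206 + 1537 = 1610743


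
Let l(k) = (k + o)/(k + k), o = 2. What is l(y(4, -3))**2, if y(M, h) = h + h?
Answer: 1/9 ≈ 0.11111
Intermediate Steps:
y(M, h) = 2*h
l(k) = (2 + k)/(2*k) (l(k) = (k + 2)/(k + k) = (2 + k)/((2*k)) = (2 + k)*(1/(2*k)) = (2 + k)/(2*k))
l(y(4, -3))**2 = ((2 + 2*(-3))/(2*((2*(-3)))))**2 = ((1/2)*(2 - 6)/(-6))**2 = ((1/2)*(-1/6)*(-4))**2 = (1/3)**2 = 1/9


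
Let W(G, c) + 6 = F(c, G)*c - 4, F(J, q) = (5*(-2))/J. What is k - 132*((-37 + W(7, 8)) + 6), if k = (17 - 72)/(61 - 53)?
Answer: 53801/8 ≈ 6725.1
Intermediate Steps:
F(J, q) = -10/J
W(G, c) = -20 (W(G, c) = -6 + ((-10/c)*c - 4) = -6 + (-10 - 4) = -6 - 14 = -20)
k = -55/8 ≈ -6.8750
k - 132*((-37 + W(7, 8)) + 6) = -55/8 - 132*((-37 - 20) + 6) = -55/8 - 132*(-57 + 6) = -55/8 - 132*(-51) = -55/8 + 6732 = 53801/8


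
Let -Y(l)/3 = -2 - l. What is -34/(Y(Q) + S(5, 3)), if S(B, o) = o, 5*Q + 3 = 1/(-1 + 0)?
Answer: -170/33 ≈ -5.1515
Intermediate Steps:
Q = -⅘ (Q = -⅗ + 1/(5*(-1 + 0)) = -⅗ + (⅕)/(-1) = -⅗ + (⅕)*(-1) = -⅗ - ⅕ = -⅘ ≈ -0.80000)
Y(l) = 6 + 3*l (Y(l) = -3*(-2 - l) = 6 + 3*l)
-34/(Y(Q) + S(5, 3)) = -34/((6 + 3*(-⅘)) + 3) = -34/((6 - 12/5) + 3) = -34/(18/5 + 3) = -34/(33/5) = (5/33)*(-34) = -170/33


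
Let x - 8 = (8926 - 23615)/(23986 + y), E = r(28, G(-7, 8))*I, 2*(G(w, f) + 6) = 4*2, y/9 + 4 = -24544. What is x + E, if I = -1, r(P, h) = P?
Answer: -3924231/196946 ≈ -19.925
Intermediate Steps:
y = -220932 (y = -36 + 9*(-24544) = -36 - 220896 = -220932)
G(w, f) = -2 (G(w, f) = -6 + (4*2)/2 = -6 + (½)*8 = -6 + 4 = -2)
E = -28 (E = 28*(-1) = -28)
x = 1590257/196946 (x = 8 + (8926 - 23615)/(23986 - 220932) = 8 - 14689/(-196946) = 8 - 14689*(-1/196946) = 8 + 14689/196946 = 1590257/196946 ≈ 8.0746)
x + E = 1590257/196946 - 28 = -3924231/196946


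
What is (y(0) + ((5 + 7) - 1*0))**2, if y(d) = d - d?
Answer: 144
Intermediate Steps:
y(d) = 0
(y(0) + ((5 + 7) - 1*0))**2 = (0 + ((5 + 7) - 1*0))**2 = (0 + (12 + 0))**2 = (0 + 12)**2 = 12**2 = 144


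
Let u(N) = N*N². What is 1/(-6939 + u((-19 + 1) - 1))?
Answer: -1/13798 ≈ -7.2474e-5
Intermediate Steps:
u(N) = N³
1/(-6939 + u((-19 + 1) - 1)) = 1/(-6939 + ((-19 + 1) - 1)³) = 1/(-6939 + (-18 - 1)³) = 1/(-6939 + (-19)³) = 1/(-6939 - 6859) = 1/(-13798) = -1/13798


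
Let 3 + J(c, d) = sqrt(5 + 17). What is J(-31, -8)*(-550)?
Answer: 1650 - 550*sqrt(22) ≈ -929.73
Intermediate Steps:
J(c, d) = -3 + sqrt(22) (J(c, d) = -3 + sqrt(5 + 17) = -3 + sqrt(22))
J(-31, -8)*(-550) = (-3 + sqrt(22))*(-550) = 1650 - 550*sqrt(22)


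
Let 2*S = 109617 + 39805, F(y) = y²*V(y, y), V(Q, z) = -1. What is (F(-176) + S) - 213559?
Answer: -169824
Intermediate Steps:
F(y) = -y² (F(y) = y²*(-1) = -y²)
S = 74711 (S = (109617 + 39805)/2 = (½)*149422 = 74711)
(F(-176) + S) - 213559 = (-1*(-176)² + 74711) - 213559 = (-1*30976 + 74711) - 213559 = (-30976 + 74711) - 213559 = 43735 - 213559 = -169824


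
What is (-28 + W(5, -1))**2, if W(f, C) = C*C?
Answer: 729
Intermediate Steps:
W(f, C) = C**2
(-28 + W(5, -1))**2 = (-28 + (-1)**2)**2 = (-28 + 1)**2 = (-27)**2 = 729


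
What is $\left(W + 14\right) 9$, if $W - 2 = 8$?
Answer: $216$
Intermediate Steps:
$W = 10$ ($W = 2 + 8 = 10$)
$\left(W + 14\right) 9 = \left(10 + 14\right) 9 = 24 \cdot 9 = 216$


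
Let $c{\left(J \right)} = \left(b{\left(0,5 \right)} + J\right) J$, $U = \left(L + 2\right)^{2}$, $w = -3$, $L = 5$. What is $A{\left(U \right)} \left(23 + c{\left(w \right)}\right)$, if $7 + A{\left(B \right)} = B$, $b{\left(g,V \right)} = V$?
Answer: $714$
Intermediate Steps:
$U = 49$ ($U = \left(5 + 2\right)^{2} = 7^{2} = 49$)
$A{\left(B \right)} = -7 + B$
$c{\left(J \right)} = J \left(5 + J\right)$ ($c{\left(J \right)} = \left(5 + J\right) J = J \left(5 + J\right)$)
$A{\left(U \right)} \left(23 + c{\left(w \right)}\right) = \left(-7 + 49\right) \left(23 - 3 \left(5 - 3\right)\right) = 42 \left(23 - 6\right) = 42 \cdot 17 = 714$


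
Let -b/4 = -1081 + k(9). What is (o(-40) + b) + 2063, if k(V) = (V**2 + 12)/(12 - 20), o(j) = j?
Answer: 12787/2 ≈ 6393.5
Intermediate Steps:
k(V) = -3/2 - V**2/8 (k(V) = (12 + V**2)/(-8) = (12 + V**2)*(-1/8) = -3/2 - V**2/8)
b = 8741/2 (b = -4*(-1081 + (-3/2 - 1/8*9**2)) = -4*(-1081 + (-3/2 - 1/8*81)) = -4*(-1081 + (-3/2 - 81/8)) = -4*(-1081 - 93/8) = -4*(-8741/8) = 8741/2 ≈ 4370.5)
(o(-40) + b) + 2063 = (-40 + 8741/2) + 2063 = 8661/2 + 2063 = 12787/2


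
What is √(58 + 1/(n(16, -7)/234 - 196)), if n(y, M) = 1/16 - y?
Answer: √3472425149578/244693 ≈ 7.6154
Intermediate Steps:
n(y, M) = 1/16 - y
√(58 + 1/(n(16, -7)/234 - 196)) = √(58 + 1/((1/16 - 1*16)/234 - 196)) = √(58 + 1/((1/16 - 16)*(1/234) - 196)) = √(58 + 1/(-255/16*1/234 - 196)) = √(58 + 1/(-85/1248 - 196)) = √(58 + 1/(-244693/1248)) = √(58 - 1248/244693) = √(14190946/244693) = √3472425149578/244693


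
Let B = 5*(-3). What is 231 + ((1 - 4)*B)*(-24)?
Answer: -849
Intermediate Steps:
B = -15
231 + ((1 - 4)*B)*(-24) = 231 + ((1 - 4)*(-15))*(-24) = 231 - 3*(-15)*(-24) = 231 + 45*(-24) = 231 - 1080 = -849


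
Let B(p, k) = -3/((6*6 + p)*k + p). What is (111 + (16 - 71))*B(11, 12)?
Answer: -168/575 ≈ -0.29217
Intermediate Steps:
B(p, k) = -3/(p + k*(36 + p)) (B(p, k) = -3/((36 + p)*k + p) = -3/(k*(36 + p) + p) = -3/(p + k*(36 + p)))
(111 + (16 - 71))*B(11, 12) = (111 + (16 - 71))*(-3/(11 + 36*12 + 12*11)) = (111 - 55)*(-3/(11 + 432 + 132)) = 56*(-3/575) = -168/575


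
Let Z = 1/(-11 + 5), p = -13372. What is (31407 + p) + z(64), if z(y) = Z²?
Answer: 649261/36 ≈ 18035.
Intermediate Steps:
Z = -⅙ (Z = 1/(-6) = -⅙ ≈ -0.16667)
z(y) = 1/36 (z(y) = (-⅙)² = 1/36)
(31407 + p) + z(64) = (31407 - 13372) + 1/36 = 18035 + 1/36 = 649261/36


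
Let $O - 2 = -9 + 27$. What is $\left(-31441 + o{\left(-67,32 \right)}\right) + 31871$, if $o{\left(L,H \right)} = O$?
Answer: $450$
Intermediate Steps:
$O = 20$ ($O = 2 + \left(-9 + 27\right) = 2 + 18 = 20$)
$o{\left(L,H \right)} = 20$
$\left(-31441 + o{\left(-67,32 \right)}\right) + 31871 = \left(-31441 + 20\right) + 31871 = -31421 + 31871 = 450$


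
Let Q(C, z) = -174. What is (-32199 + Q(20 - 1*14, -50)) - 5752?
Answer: -38125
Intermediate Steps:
(-32199 + Q(20 - 1*14, -50)) - 5752 = (-32199 - 174) - 5752 = -32373 - 5752 = -38125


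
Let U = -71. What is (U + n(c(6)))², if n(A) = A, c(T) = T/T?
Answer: 4900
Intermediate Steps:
c(T) = 1
(U + n(c(6)))² = (-71 + 1)² = (-70)² = 4900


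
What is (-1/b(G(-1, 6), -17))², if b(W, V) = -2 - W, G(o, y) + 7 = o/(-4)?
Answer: 16/361 ≈ 0.044321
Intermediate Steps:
G(o, y) = -7 - o/4 (G(o, y) = -7 + o/(-4) = -7 + o*(-¼) = -7 - o/4)
(-1/b(G(-1, 6), -17))² = (-1/(-2 - (-7 - ¼*(-1))))² = (-1/(-2 - (-7 + ¼)))² = (-1/(-2 - 1*(-27/4)))² = (-1/(-2 + 27/4))² = (-1/19/4)² = (-1*4/19)² = (-4/19)² = 16/361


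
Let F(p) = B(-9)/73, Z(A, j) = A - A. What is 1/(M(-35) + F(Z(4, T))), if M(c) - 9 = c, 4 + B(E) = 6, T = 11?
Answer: -73/1896 ≈ -0.038502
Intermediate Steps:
B(E) = 2 (B(E) = -4 + 6 = 2)
M(c) = 9 + c
Z(A, j) = 0
F(p) = 2/73
1/(M(-35) + F(Z(4, T))) = 1/((9 - 35) + 2/73) = 1/(-26 + 2/73) = 1/(-1896/73) = -73/1896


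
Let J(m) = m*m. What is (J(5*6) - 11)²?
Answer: 790321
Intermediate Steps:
J(m) = m²
(J(5*6) - 11)² = ((5*6)² - 11)² = (30² - 11)² = (900 - 11)² = 889² = 790321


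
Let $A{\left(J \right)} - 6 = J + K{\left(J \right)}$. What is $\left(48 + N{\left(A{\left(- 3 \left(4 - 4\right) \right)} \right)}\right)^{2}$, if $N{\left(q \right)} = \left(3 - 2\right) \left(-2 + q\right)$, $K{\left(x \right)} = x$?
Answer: $2704$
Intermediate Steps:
$A{\left(J \right)} = 6 + 2 J$ ($A{\left(J \right)} = 6 + \left(J + J\right) = 6 + 2 J$)
$N{\left(q \right)} = -2 + q$ ($N{\left(q \right)} = 1 \left(-2 + q\right) = -2 + q$)
$\left(48 + N{\left(A{\left(- 3 \left(4 - 4\right) \right)} \right)}\right)^{2} = \left(48 + \left(-2 + \left(6 + 2 \left(- 3 \left(4 - 4\right)\right)\right)\right)\right)^{2} = \left(48 + \left(-2 + \left(6 + 2 \left(\left(-3\right) 0\right)\right)\right)\right)^{2} = \left(48 + \left(-2 + \left(6 + 2 \cdot 0\right)\right)\right)^{2} = \left(48 + \left(-2 + \left(6 + 0\right)\right)\right)^{2} = \left(48 + \left(-2 + 6\right)\right)^{2} = \left(48 + 4\right)^{2} = 52^{2} = 2704$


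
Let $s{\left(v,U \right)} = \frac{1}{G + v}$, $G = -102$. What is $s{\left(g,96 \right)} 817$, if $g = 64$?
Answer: $- \frac{43}{2} \approx -21.5$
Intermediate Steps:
$s{\left(v,U \right)} = \frac{1}{-102 + v}$
$s{\left(g,96 \right)} 817 = \frac{1}{-102 + 64} \cdot 817 = \frac{1}{-38} \cdot 817 = \left(- \frac{1}{38}\right) 817 = - \frac{43}{2}$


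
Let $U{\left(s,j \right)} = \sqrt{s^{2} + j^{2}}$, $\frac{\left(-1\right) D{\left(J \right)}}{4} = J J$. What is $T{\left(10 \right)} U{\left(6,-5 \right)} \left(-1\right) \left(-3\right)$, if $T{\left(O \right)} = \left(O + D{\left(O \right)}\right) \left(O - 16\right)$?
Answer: $7020 \sqrt{61} \approx 54828.0$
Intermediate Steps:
$D{\left(J \right)} = - 4 J^{2}$ ($D{\left(J \right)} = - 4 J J = - 4 J^{2}$)
$T{\left(O \right)} = \left(-16 + O\right) \left(O - 4 O^{2}\right)$ ($T{\left(O \right)} = \left(O - 4 O^{2}\right) \left(O - 16\right) = \left(O - 4 O^{2}\right) \left(-16 + O\right) = \left(-16 + O\right) \left(O - 4 O^{2}\right)$)
$U{\left(s,j \right)} = \sqrt{j^{2} + s^{2}}$
$T{\left(10 \right)} U{\left(6,-5 \right)} \left(-1\right) \left(-3\right) = 10 \left(-16 - 4 \cdot 10^{2} + 65 \cdot 10\right) \sqrt{\left(-5\right)^{2} + 6^{2}} \left(-1\right) \left(-3\right) = 10 \left(-16 - 400 + 650\right) \sqrt{25 + 36} \left(-1\right) \left(-3\right) = 10 \left(-16 - 400 + 650\right) \sqrt{61} \left(-1\right) \left(-3\right) = 10 \cdot 234 - \sqrt{61} \left(-3\right) = 2340 \cdot 3 \sqrt{61} = 7020 \sqrt{61}$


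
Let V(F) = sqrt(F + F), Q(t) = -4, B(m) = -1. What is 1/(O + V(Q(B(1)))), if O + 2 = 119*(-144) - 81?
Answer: -17219/296493969 - 2*I*sqrt(2)/296493969 ≈ -5.8075e-5 - 9.5396e-9*I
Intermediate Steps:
V(F) = sqrt(2)*sqrt(F) (V(F) = sqrt(2*F) = sqrt(2)*sqrt(F))
O = -17219 (O = -2 + (119*(-144) - 81) = -2 + (-17136 - 81) = -2 - 17217 = -17219)
1/(O + V(Q(B(1)))) = 1/(-17219 + sqrt(2)*sqrt(-4)) = 1/(-17219 + sqrt(2)*(2*I)) = 1/(-17219 + 2*I*sqrt(2))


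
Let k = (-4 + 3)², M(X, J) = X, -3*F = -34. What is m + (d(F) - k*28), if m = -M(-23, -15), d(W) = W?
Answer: 19/3 ≈ 6.3333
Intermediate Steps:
F = 34/3 (F = -⅓*(-34) = 34/3 ≈ 11.333)
m = 23 (m = -1*(-23) = 23)
k = 1 (k = (-1)² = 1)
m + (d(F) - k*28) = 23 + (34/3 - 28) = 23 - 50/3 = 19/3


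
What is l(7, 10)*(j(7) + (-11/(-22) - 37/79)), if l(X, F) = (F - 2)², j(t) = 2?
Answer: 10272/79 ≈ 130.03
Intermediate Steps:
l(X, F) = (-2 + F)²
l(7, 10)*(j(7) + (-11/(-22) - 37/79)) = (-2 + 10)²*(2 + (-11/(-22) - 37/79)) = 8²*(2 + (-11*(-1/22) - 37*1/79)) = 64*(2 + (½ - 37/79)) = 64*(2 + 5/158) = 64*(321/158) = 10272/79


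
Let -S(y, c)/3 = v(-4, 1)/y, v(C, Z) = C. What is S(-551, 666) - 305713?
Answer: -168447875/551 ≈ -3.0571e+5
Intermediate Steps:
S(y, c) = 12/y (S(y, c) = -(-12)/y = 12/y)
S(-551, 666) - 305713 = 12/(-551) - 305713 = 12*(-1/551) - 305713 = -12/551 - 305713 = -168447875/551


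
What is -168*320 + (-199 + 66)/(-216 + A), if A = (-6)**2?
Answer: -9676667/180 ≈ -53759.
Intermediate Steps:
A = 36
-168*320 + (-199 + 66)/(-216 + A) = -168*320 + (-199 + 66)/(-216 + 36) = -53760 - 133/(-180) = -53760 - 133*(-1/180) = -53760 + 133/180 = -9676667/180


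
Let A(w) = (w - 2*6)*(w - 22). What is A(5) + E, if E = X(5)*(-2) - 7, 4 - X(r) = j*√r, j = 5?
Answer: 104 + 10*√5 ≈ 126.36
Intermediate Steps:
A(w) = (-22 + w)*(-12 + w) (A(w) = (w - 12)*(-22 + w) = (-12 + w)*(-22 + w) = (-22 + w)*(-12 + w))
X(r) = 4 - 5*√r
E = -15 + 10*√5 (E = (4 - 5*√5)*(-2) - 7 = (-8 + 10*√5) - 7 = -15 + 10*√5 ≈ 7.3607)
A(5) + E = (264 + 5² - 34*5) + (-15 + 10*√5) = (264 + 25 - 170) + (-15 + 10*√5) = 119 + (-15 + 10*√5) = 104 + 10*√5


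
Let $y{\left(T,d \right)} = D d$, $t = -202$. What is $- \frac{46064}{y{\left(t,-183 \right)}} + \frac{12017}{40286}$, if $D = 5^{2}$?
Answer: $\frac{1910712079}{184308450} \approx 10.367$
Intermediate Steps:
$D = 25$
$y{\left(T,d \right)} = 25 d$
$- \frac{46064}{y{\left(t,-183 \right)}} + \frac{12017}{40286} = - \frac{46064}{25 \left(-183\right)} + \frac{12017}{40286} = - \frac{46064}{-4575} + 12017 \cdot \frac{1}{40286} = \left(-46064\right) \left(- \frac{1}{4575}\right) + \frac{12017}{40286} = \frac{46064}{4575} + \frac{12017}{40286} = \frac{1910712079}{184308450}$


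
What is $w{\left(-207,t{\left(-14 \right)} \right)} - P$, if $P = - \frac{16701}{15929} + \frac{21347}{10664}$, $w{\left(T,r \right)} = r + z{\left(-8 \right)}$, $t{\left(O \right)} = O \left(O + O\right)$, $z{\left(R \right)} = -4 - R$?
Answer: $\frac{67105338077}{169866856} \approx 395.05$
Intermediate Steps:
$t{\left(O \right)} = 2 O^{2}$ ($t{\left(O \right)} = O 2 O = 2 O^{2}$)
$w{\left(T,r \right)} = 4 + r$ ($w{\left(T,r \right)} = r - -4 = r + \left(-4 + 8\right) = r + 4 = 4 + r$)
$P = \frac{161936899}{169866856}$ ($P = \left(-16701\right) \frac{1}{15929} + 21347 \cdot \frac{1}{10664} = - \frac{16701}{15929} + \frac{21347}{10664} = \frac{161936899}{169866856} \approx 0.95332$)
$w{\left(-207,t{\left(-14 \right)} \right)} - P = \left(4 + 2 \left(-14\right)^{2}\right) - \frac{161936899}{169866856} = \left(4 + 2 \cdot 196\right) - \frac{161936899}{169866856} = \left(4 + 392\right) - \frac{161936899}{169866856} = 396 - \frac{161936899}{169866856} = \frac{67105338077}{169866856}$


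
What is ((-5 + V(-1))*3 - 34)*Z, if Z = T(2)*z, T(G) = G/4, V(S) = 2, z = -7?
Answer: 301/2 ≈ 150.50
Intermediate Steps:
T(G) = G/4 (T(G) = G*(1/4) = G/4)
Z = -7/2 (Z = ((1/4)*2)*(-7) = (1/2)*(-7) = -7/2 ≈ -3.5000)
((-5 + V(-1))*3 - 34)*Z = ((-5 + 2)*3 - 34)*(-7/2) = (-3*3 - 34)*(-7/2) = (-9 - 34)*(-7/2) = -43*(-7/2) = 301/2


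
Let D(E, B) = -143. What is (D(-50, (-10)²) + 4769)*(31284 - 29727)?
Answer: 7202682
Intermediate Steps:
(D(-50, (-10)²) + 4769)*(31284 - 29727) = (-143 + 4769)*(31284 - 29727) = 4626*1557 = 7202682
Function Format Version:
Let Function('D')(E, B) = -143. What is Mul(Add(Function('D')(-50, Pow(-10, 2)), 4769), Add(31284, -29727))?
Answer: 7202682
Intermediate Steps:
Mul(Add(Function('D')(-50, Pow(-10, 2)), 4769), Add(31284, -29727)) = Mul(Add(-143, 4769), Add(31284, -29727)) = Mul(4626, 1557) = 7202682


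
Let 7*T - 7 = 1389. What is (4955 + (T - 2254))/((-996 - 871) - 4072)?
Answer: -20303/41573 ≈ -0.48837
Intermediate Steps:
T = 1396/7 (T = 1 + (⅐)*1389 = 1 + 1389/7 = 1396/7 ≈ 199.43)
(4955 + (T - 2254))/((-996 - 871) - 4072) = (4955 + (1396/7 - 2254))/((-996 - 871) - 4072) = (4955 - 14382/7)/(-1867 - 4072) = (20303/7)/(-5939) = (20303/7)*(-1/5939) = -20303/41573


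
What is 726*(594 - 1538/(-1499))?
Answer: 647551344/1499 ≈ 4.3199e+5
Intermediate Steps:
726*(594 - 1538/(-1499)) = 726*(594 - 1538*(-1/1499)) = 726*(594 + 1538/1499) = 726*(891944/1499) = 647551344/1499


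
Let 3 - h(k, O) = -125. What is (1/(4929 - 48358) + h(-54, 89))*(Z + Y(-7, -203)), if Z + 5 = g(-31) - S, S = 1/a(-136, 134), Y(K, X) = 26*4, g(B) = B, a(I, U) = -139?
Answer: 383564859/44063 ≈ 8704.9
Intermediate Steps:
Y(K, X) = 104
S = -1/139 (S = 1/(-139) = -1/139 ≈ -0.0071942)
Z = -5003/139 (Z = -5 + (-31 - 1*(-1/139)) = -5 + (-31 + 1/139) = -5 - 4308/139 = -5003/139 ≈ -35.993)
h(k, O) = 128 (h(k, O) = 3 - 1*(-125) = 3 + 125 = 128)
(1/(4929 - 48358) + h(-54, 89))*(Z + Y(-7, -203)) = (1/(4929 - 48358) + 128)*(-5003/139 + 104) = (1/(-43429) + 128)*(9453/139) = (-1/43429 + 128)*(9453/139) = (5558911/43429)*(9453/139) = 383564859/44063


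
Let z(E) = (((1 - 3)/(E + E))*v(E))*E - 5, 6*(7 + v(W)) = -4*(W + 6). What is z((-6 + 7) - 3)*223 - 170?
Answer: 2612/3 ≈ 870.67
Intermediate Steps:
v(W) = -11 - 2*W/3 (v(W) = -7 + (-4*(W + 6))/6 = -7 + (-4*(6 + W))/6 = -7 + (-24 - 4*W)/6 = -7 + (-4 - 2*W/3) = -11 - 2*W/3)
z(E) = 6 + 2*E/3 (z(E) = (((1 - 3)/(E + E))*(-11 - 2*E/3))*E - 5 = ((-2*1/(2*E))*(-11 - 2*E/3))*E - 5 = ((-1/E)*(-11 - 2*E/3))*E - 5 = (-(-11 - 2*E/3)/E)*E - 5 = (11 + 2*E/3) - 5 = 6 + 2*E/3)
z((-6 + 7) - 3)*223 - 170 = (6 + 2*((-6 + 7) - 3)/3)*223 - 170 = (6 + 2*(1 - 3)/3)*223 - 170 = (6 + (2/3)*(-2))*223 - 170 = (6 - 4/3)*223 - 170 = (14/3)*223 - 170 = 3122/3 - 170 = 2612/3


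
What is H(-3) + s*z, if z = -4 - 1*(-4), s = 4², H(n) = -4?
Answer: -4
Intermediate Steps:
s = 16
z = 0 (z = -4 + 4 = 0)
H(-3) + s*z = -4 + 16*0 = -4 + 0 = -4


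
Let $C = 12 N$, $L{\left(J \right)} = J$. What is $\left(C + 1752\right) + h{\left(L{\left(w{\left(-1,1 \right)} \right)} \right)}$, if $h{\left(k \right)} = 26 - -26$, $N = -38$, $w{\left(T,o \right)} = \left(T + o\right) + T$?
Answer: $1348$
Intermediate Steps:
$w{\left(T,o \right)} = o + 2 T$
$h{\left(k \right)} = 52$ ($h{\left(k \right)} = 26 + 26 = 52$)
$C = -456$ ($C = 12 \left(-38\right) = -456$)
$\left(C + 1752\right) + h{\left(L{\left(w{\left(-1,1 \right)} \right)} \right)} = \left(-456 + 1752\right) + 52 = 1296 + 52 = 1348$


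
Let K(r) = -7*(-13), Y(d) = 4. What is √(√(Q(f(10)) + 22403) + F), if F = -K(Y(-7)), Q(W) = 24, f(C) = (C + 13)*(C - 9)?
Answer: √(-91 + √22427) ≈ 7.6653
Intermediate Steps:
K(r) = 91
f(C) = (-9 + C)*(13 + C) (f(C) = (13 + C)*(-9 + C) = (-9 + C)*(13 + C))
F = -91 (F = -1*91 = -91)
√(√(Q(f(10)) + 22403) + F) = √(√(24 + 22403) - 91) = √(√22427 - 91) = √(-91 + √22427)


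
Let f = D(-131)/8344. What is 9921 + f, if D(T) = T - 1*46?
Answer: 82780647/8344 ≈ 9921.0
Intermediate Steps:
D(T) = -46 + T (D(T) = T - 46 = -46 + T)
f = -177/8344 (f = (-46 - 131)/8344 = -177*1/8344 = -177/8344 ≈ -0.021213)
9921 + f = 9921 - 177/8344 = 82780647/8344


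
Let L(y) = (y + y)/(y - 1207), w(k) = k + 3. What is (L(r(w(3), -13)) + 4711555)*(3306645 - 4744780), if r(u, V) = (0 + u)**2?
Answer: -7934522764016455/1171 ≈ -6.7758e+12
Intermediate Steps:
w(k) = 3 + k
r(u, V) = u**2
L(y) = 2*y/(-1207 + y) (L(y) = (2*y)/(-1207 + y) = 2*y/(-1207 + y))
(L(r(w(3), -13)) + 4711555)*(3306645 - 4744780) = (2*(3 + 3)**2/(-1207 + (3 + 3)**2) + 4711555)*(3306645 - 4744780) = (2*6**2/(-1207 + 6**2) + 4711555)*(-1438135) = (2*36/(-1207 + 36) + 4711555)*(-1438135) = (2*36/(-1171) + 4711555)*(-1438135) = (2*36*(-1/1171) + 4711555)*(-1438135) = (-72/1171 + 4711555)*(-1438135) = (5517230833/1171)*(-1438135) = -7934522764016455/1171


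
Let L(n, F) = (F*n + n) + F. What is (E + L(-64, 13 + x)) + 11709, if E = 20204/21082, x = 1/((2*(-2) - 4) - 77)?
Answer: 9701456363/895985 ≈ 10828.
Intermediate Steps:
x = -1/85 (x = 1/((-4 - 4) - 77) = 1/(-8 - 77) = 1/(-85) = -1/85 ≈ -0.011765)
L(n, F) = F + n + F*n (L(n, F) = (n + F*n) + F = F + n + F*n)
E = 10102/10541 (E = 20204*(1/21082) = 10102/10541 ≈ 0.95835)
(E + L(-64, 13 + x)) + 11709 = (10102/10541 + ((13 - 1/85) - 64 + (13 - 1/85)*(-64))) + 11709 = (10102/10541 + (1104/85 - 64 + (1104/85)*(-64))) + 11709 = (10102/10541 + (1104/85 - 64 - 70656/85)) + 11709 = (10102/10541 - 74992/85) + 11709 = -789632002/895985 + 11709 = 9701456363/895985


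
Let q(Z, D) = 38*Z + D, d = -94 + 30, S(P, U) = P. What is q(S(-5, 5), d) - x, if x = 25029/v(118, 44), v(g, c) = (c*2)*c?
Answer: -1008517/3872 ≈ -260.46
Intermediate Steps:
v(g, c) = 2*c² (v(g, c) = (2*c)*c = 2*c²)
d = -64
q(Z, D) = D + 38*Z
x = 25029/3872 (x = 25029/((2*44²)) = 25029/((2*1936)) = 25029/3872 ≈ 6.4641)
q(S(-5, 5), d) - x = (-64 + 38*(-5)) - 1*25029/3872 = (-64 - 190) - 25029/3872 = -254 - 25029/3872 = -1008517/3872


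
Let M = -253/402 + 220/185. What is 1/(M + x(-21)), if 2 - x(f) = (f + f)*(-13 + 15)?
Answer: 14874/1287491 ≈ 0.011553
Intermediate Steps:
x(f) = 2 - 4*f (x(f) = 2 - (f + f)*(-13 + 15) = 2 - 2*f*2 = 2 - 4*f)
M = 8327/14874 (M = -253*1/402 + 220*(1/185) = -253/402 + 44/37 = 8327/14874 ≈ 0.55984)
1/(M + x(-21)) = 1/(8327/14874 + (2 - 4*(-21))) = 1/(8327/14874 + (2 + 84)) = 1/(8327/14874 + 86) = 1/(1287491/14874) = 14874/1287491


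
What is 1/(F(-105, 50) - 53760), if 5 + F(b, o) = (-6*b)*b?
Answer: -1/119915 ≈ -8.3392e-6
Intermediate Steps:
F(b, o) = -5 - 6*b² (F(b, o) = -5 + (-6*b)*b = -5 - 6*b²)
1/(F(-105, 50) - 53760) = 1/((-5 - 6*(-105)²) - 53760) = 1/((-5 - 6*11025) - 53760) = 1/((-5 - 66150) - 53760) = 1/(-66155 - 53760) = 1/(-119915) = -1/119915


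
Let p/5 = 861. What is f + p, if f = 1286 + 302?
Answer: 5893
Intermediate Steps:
p = 4305 (p = 5*861 = 4305)
f = 1588
f + p = 1588 + 4305 = 5893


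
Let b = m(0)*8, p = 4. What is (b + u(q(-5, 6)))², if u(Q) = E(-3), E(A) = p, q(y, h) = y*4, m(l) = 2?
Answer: 400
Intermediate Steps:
q(y, h) = 4*y
E(A) = 4
u(Q) = 4
b = 16 (b = 2*8 = 16)
(b + u(q(-5, 6)))² = (16 + 4)² = 20² = 400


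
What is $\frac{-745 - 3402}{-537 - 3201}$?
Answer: $\frac{4147}{3738} \approx 1.1094$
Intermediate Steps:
$\frac{-745 - 3402}{-537 - 3201} = \frac{-745 - 3402}{-3738} = \left(-745 - 3402\right) \left(- \frac{1}{3738}\right) = \left(-4147\right) \left(- \frac{1}{3738}\right) = \frac{4147}{3738}$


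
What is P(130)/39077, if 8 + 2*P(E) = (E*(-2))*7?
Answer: -914/39077 ≈ -0.023390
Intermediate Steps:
P(E) = -4 - 7*E (P(E) = -4 + ((E*(-2))*7)/2 = -4 + (-2*E*7)/2 = -4 + (-14*E)/2 = -4 - 7*E)
P(130)/39077 = (-4 - 7*130)/39077 = (-4 - 910)*(1/39077) = -914*1/39077 = -914/39077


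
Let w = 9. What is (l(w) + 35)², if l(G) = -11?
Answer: 576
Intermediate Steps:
(l(w) + 35)² = (-11 + 35)² = 24² = 576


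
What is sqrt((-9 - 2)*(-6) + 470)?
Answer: 2*sqrt(134) ≈ 23.152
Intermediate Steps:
sqrt((-9 - 2)*(-6) + 470) = sqrt(-11*(-6) + 470) = sqrt(66 + 470) = sqrt(536) = 2*sqrt(134)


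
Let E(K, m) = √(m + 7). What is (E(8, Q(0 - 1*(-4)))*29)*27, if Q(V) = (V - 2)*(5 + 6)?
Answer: 783*√29 ≈ 4216.6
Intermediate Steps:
Q(V) = -22 + 11*V (Q(V) = (-2 + V)*11 = -22 + 11*V)
E(K, m) = √(7 + m)
(E(8, Q(0 - 1*(-4)))*29)*27 = (√(7 + (-22 + 11*(0 - 1*(-4))))*29)*27 = (√(7 + (-22 + 11*(0 + 4)))*29)*27 = (√(7 + (-22 + 11*4))*29)*27 = (√(7 + (-22 + 44))*29)*27 = (√(7 + 22)*29)*27 = (√29*29)*27 = (29*√29)*27 = 783*√29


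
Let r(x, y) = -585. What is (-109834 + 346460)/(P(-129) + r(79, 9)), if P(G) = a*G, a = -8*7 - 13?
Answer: 118313/4158 ≈ 28.454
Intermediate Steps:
a = -69 (a = -56 - 13 = -69)
P(G) = -69*G
(-109834 + 346460)/(P(-129) + r(79, 9)) = (-109834 + 346460)/(-69*(-129) - 585) = 236626/(8901 - 585) = 236626/8316 = 236626*(1/8316) = 118313/4158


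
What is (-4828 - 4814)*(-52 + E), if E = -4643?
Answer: 45269190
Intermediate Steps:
(-4828 - 4814)*(-52 + E) = (-4828 - 4814)*(-52 - 4643) = -9642*(-4695) = 45269190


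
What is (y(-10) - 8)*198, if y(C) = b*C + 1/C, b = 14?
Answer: -146619/5 ≈ -29324.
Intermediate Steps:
y(C) = 1/C + 14*C (y(C) = 14*C + 1/C = 1/C + 14*C)
(y(-10) - 8)*198 = ((1/(-10) + 14*(-10)) - 8)*198 = ((-⅒ - 140) - 8)*198 = (-1401/10 - 8)*198 = -1481/10*198 = -146619/5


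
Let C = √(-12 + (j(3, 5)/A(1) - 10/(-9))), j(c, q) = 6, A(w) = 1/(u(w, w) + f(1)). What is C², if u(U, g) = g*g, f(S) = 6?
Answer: 280/9 ≈ 31.111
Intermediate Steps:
u(U, g) = g²
A(w) = 1/(6 + w²) (A(w) = 1/(w² + 6) = 1/(6 + w²))
C = 2*√70/3 (C = √(-12 + (6/(1/(6 + 1²)) - 10/(-9))) = √(-12 + (6/(1/(6 + 1)) - 10*(-⅑))) = √(-12 + (6/(1/7) + 10/9)) = √(-12 + (6/(⅐) + 10/9)) = √(-12 + (6*7 + 10/9)) = √(-12 + (42 + 10/9)) = √(-12 + 388/9) = √(280/9) = 2*√70/3 ≈ 5.5777)
C² = (2*√70/3)² = 280/9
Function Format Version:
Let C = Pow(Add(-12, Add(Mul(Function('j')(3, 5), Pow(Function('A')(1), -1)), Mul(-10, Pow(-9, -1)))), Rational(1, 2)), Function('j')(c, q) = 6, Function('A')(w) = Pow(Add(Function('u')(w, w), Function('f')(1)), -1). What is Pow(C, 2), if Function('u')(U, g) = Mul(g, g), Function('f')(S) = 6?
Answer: Rational(280, 9) ≈ 31.111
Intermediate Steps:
Function('u')(U, g) = Pow(g, 2)
Function('A')(w) = Pow(Add(6, Pow(w, 2)), -1) (Function('A')(w) = Pow(Add(Pow(w, 2), 6), -1) = Pow(Add(6, Pow(w, 2)), -1))
C = Mul(Rational(2, 3), Pow(70, Rational(1, 2))) (C = Pow(Add(-12, Add(Mul(6, Pow(Pow(Add(6, Pow(1, 2)), -1), -1)), Mul(-10, Pow(-9, -1)))), Rational(1, 2)) = Pow(Add(-12, Add(Mul(6, Pow(Pow(Add(6, 1), -1), -1)), Mul(-10, Rational(-1, 9)))), Rational(1, 2)) = Pow(Add(-12, Add(Mul(6, Pow(Pow(7, -1), -1)), Rational(10, 9))), Rational(1, 2)) = Pow(Add(-12, Add(Mul(6, Pow(Rational(1, 7), -1)), Rational(10, 9))), Rational(1, 2)) = Pow(Add(-12, Add(Mul(6, 7), Rational(10, 9))), Rational(1, 2)) = Pow(Add(-12, Add(42, Rational(10, 9))), Rational(1, 2)) = Pow(Add(-12, Rational(388, 9)), Rational(1, 2)) = Pow(Rational(280, 9), Rational(1, 2)) = Mul(Rational(2, 3), Pow(70, Rational(1, 2))) ≈ 5.5777)
Pow(C, 2) = Pow(Mul(Rational(2, 3), Pow(70, Rational(1, 2))), 2) = Rational(280, 9)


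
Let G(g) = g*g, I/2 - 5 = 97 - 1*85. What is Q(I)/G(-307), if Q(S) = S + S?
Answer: 68/94249 ≈ 0.00072149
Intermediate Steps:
I = 34 (I = 10 + 2*(97 - 1*85) = 10 + 2*(97 - 85) = 10 + 2*12 = 10 + 24 = 34)
G(g) = g²
Q(S) = 2*S
Q(I)/G(-307) = (2*34)/((-307)²) = 68/94249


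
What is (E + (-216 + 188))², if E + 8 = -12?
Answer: 2304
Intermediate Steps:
E = -20 (E = -8 - 12 = -20)
(E + (-216 + 188))² = (-20 + (-216 + 188))² = (-20 - 28)² = (-48)² = 2304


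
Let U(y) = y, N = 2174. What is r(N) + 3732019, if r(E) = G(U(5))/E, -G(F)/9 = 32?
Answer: 4056704509/1087 ≈ 3.7320e+6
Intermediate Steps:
G(F) = -288 (G(F) = -9*32 = -288)
r(E) = -288/E
r(N) + 3732019 = -288/2174 + 3732019 = -288*1/2174 + 3732019 = -144/1087 + 3732019 = 4056704509/1087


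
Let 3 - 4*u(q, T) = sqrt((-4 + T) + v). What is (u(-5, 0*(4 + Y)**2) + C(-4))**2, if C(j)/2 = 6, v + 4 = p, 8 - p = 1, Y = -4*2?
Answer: (51 - I)**2/16 ≈ 162.5 - 6.375*I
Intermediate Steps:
Y = -8
p = 7 (p = 8 - 1*1 = 8 - 1 = 7)
v = 3 (v = -4 + 7 = 3)
C(j) = 12 (C(j) = 2*6 = 12)
u(q, T) = 3/4 - sqrt(-1 + T)/4 (u(q, T) = 3/4 - sqrt((-4 + T) + 3)/4 = 3/4 - sqrt(-1 + T)/4)
(u(-5, 0*(4 + Y)**2) + C(-4))**2 = ((3/4 - sqrt(-1 + 0*(4 - 8)**2)/4) + 12)**2 = ((3/4 - sqrt(-1 + 0*(-4)**2)/4) + 12)**2 = ((3/4 - sqrt(-1 + 0*16)/4) + 12)**2 = ((3/4 - sqrt(-1 + 0)/4) + 12)**2 = ((3/4 - I/4) + 12)**2 = (51/4 - I/4)**2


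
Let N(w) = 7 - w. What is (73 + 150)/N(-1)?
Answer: 223/8 ≈ 27.875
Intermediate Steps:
(73 + 150)/N(-1) = (73 + 150)/(7 - 1*(-1)) = 223/(7 + 1) = 223/8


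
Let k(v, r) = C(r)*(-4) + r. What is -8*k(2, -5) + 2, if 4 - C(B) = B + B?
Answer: 490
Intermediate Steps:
C(B) = 4 - 2*B (C(B) = 4 - (B + B) = 4 - 2*B)
k(v, r) = -16 + 9*r (k(v, r) = (4 - 2*r)*(-4) + r = (-16 + 8*r) + r = -16 + 9*r)
-8*k(2, -5) + 2 = -8*(-16 + 9*(-5)) + 2 = -8*(-16 - 45) + 2 = -8*(-61) + 2 = 488 + 2 = 490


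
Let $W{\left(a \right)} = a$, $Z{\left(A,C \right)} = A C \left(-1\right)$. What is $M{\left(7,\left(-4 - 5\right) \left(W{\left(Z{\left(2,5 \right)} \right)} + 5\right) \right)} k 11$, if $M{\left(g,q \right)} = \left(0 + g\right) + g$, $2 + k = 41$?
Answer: $6006$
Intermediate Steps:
$Z{\left(A,C \right)} = - A C$
$k = 39$ ($k = -2 + 41 = 39$)
$M{\left(g,q \right)} = 2 g$ ($M{\left(g,q \right)} = g + g = 2 g$)
$M{\left(7,\left(-4 - 5\right) \left(W{\left(Z{\left(2,5 \right)} \right)} + 5\right) \right)} k 11 = 2 \cdot 7 \cdot 39 \cdot 11 = 14 \cdot 39 \cdot 11 = 546 \cdot 11 = 6006$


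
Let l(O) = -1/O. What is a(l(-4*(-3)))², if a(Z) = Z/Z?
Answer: 1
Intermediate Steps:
a(Z) = 1
a(l(-4*(-3)))² = 1² = 1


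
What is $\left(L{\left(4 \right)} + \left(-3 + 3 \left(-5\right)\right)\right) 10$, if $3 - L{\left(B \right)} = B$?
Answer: $-190$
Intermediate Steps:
$L{\left(B \right)} = 3 - B$
$\left(L{\left(4 \right)} + \left(-3 + 3 \left(-5\right)\right)\right) 10 = \left(\left(3 - 4\right) + \left(-3 + 3 \left(-5\right)\right)\right) 10 = \left(\left(3 - 4\right) - 18\right) 10 = \left(-1 - 18\right) 10 = \left(-19\right) 10 = -190$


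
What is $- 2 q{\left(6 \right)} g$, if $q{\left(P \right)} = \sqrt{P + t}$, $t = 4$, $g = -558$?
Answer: $1116 \sqrt{10} \approx 3529.1$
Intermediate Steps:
$q{\left(P \right)} = \sqrt{4 + P}$ ($q{\left(P \right)} = \sqrt{P + 4} = \sqrt{4 + P}$)
$- 2 q{\left(6 \right)} g = - 2 \sqrt{4 + 6} \left(-558\right) = - 2 \sqrt{10} \left(-558\right) = 1116 \sqrt{10}$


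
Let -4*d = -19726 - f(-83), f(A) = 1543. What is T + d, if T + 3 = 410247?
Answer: 1662245/4 ≈ 4.1556e+5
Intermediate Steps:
d = 21269/4 (d = -(-19726 - 1*1543)/4 = -(-19726 - 1543)/4 = -¼*(-21269) = 21269/4 ≈ 5317.3)
T = 410244 (T = -3 + 410247 = 410244)
T + d = 410244 + 21269/4 = 1662245/4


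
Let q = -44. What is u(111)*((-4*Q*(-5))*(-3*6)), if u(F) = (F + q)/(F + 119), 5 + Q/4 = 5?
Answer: 0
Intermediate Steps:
Q = 0 (Q = -20 + 4*5 = -20 + 20 = 0)
u(F) = (-44 + F)/(119 + F) (u(F) = (F - 44)/(F + 119) = (-44 + F)/(119 + F))
u(111)*((-4*Q*(-5))*(-3*6)) = ((-44 + 111)/(119 + 111))*((-0*(-5))*(-3*6)) = (67/230)*(-4*0*(-18)) = ((1/230)*67)*(0*(-18)) = (67/230)*0 = 0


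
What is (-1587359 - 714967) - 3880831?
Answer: -6183157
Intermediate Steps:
(-1587359 - 714967) - 3880831 = -2302326 - 3880831 = -6183157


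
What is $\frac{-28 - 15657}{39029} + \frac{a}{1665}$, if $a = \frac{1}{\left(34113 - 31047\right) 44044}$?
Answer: $- \frac{3526611873345571}{8775271584719640} \approx -0.40188$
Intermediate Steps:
$a = \frac{1}{135038904}$ ($a = \frac{1}{3066} \cdot \frac{1}{44044} = \frac{1}{135038904} \approx 7.4053 \cdot 10^{-9}$)
$\frac{-28 - 15657}{39029} + \frac{a}{1665} = \frac{-28 - 15657}{39029} + \frac{1}{135038904 \cdot 1665} = \left(-15685\right) \frac{1}{39029} + \frac{1}{135038904} \cdot \frac{1}{1665} = - \frac{15685}{39029} + \frac{1}{224839775160} = - \frac{3526611873345571}{8775271584719640}$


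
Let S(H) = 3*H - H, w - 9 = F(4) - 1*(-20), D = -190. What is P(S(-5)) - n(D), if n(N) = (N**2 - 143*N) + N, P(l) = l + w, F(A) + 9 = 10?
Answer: -63060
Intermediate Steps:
F(A) = 1 (F(A) = -9 + 10 = 1)
w = 30 (w = 9 + (1 - 1*(-20)) = 9 + (1 + 20) = 9 + 21 = 30)
S(H) = 2*H
P(l) = 30 + l (P(l) = l + 30 = 30 + l)
n(N) = N**2 - 142*N
P(S(-5)) - n(D) = (30 + 2*(-5)) - (-190)*(-142 - 190) = (30 - 10) - (-190)*(-332) = 20 - 1*63080 = 20 - 63080 = -63060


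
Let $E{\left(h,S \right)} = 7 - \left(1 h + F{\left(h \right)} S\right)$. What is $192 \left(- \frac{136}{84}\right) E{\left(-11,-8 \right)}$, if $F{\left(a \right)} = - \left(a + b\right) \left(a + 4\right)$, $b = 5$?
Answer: $\frac{691968}{7} \approx 98853.0$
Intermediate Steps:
$F{\left(a \right)} = - \left(4 + a\right) \left(5 + a\right)$ ($F{\left(a \right)} = - \left(a + 5\right) \left(a + 4\right) = - \left(5 + a\right) \left(4 + a\right) = - \left(4 + a\right) \left(5 + a\right)$)
$E{\left(h,S \right)} = 7 - h - S \left(-20 - h^{2} - 9 h\right)$ ($E{\left(h,S \right)} = 7 - \left(1 h + \left(-20 - h^{2} - 9 h\right) S\right) = 7 - \left(h + S \left(-20 - h^{2} - 9 h\right)\right) = 7 - h - S \left(-20 - h^{2} - 9 h\right)$)
$192 \left(- \frac{136}{84}\right) E{\left(-11,-8 \right)} = 192 \left(- \frac{136}{84}\right) \left(7 - -11 - 8 \left(20 + \left(-11\right)^{2} + 9 \left(-11\right)\right)\right) = 192 \left(\left(-136\right) \frac{1}{84}\right) \left(7 + 11 - 8 \left(20 + 121 - 99\right)\right) = 192 \left(- \frac{34}{21}\right) \left(7 + 11 - 336\right) = - \frac{2176 \left(7 + 11 - 336\right)}{7} = \left(- \frac{2176}{7}\right) \left(-318\right) = \frac{691968}{7}$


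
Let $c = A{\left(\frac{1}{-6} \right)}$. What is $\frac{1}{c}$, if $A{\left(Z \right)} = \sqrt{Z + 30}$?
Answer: $\frac{\sqrt{1074}}{179} \approx 0.18308$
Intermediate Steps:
$A{\left(Z \right)} = \sqrt{30 + Z}$
$c = \frac{\sqrt{1074}}{6}$ ($c = \sqrt{30 + \frac{1}{-6}} = \sqrt{30 - \frac{1}{6}} = \sqrt{\frac{179}{6}} = \frac{\sqrt{1074}}{6} \approx 5.462$)
$\frac{1}{c} = \frac{1}{\frac{1}{6} \sqrt{1074}} = \frac{\sqrt{1074}}{179}$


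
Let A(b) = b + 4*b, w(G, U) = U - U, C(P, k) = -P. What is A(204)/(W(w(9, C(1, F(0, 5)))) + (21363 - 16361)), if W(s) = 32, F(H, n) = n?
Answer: 170/839 ≈ 0.20262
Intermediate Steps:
w(G, U) = 0
A(b) = 5*b
A(204)/(W(w(9, C(1, F(0, 5)))) + (21363 - 16361)) = (5*204)/(32 + (21363 - 16361)) = 1020/(32 + 5002) = 1020/5034 = 1020*(1/5034) = 170/839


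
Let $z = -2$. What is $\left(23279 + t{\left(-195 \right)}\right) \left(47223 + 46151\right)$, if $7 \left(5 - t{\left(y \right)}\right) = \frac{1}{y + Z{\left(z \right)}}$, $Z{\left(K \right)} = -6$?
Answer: $\frac{3058987237286}{1407} \approx 2.1741 \cdot 10^{9}$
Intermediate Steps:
$t{\left(y \right)} = 5 - \frac{1}{7 \left(-6 + y\right)}$ ($t{\left(y \right)} = 5 - \frac{1}{7 \left(y - 6\right)} = 5 - \frac{1}{7 \left(-6 + y\right)}$)
$\left(23279 + t{\left(-195 \right)}\right) \left(47223 + 46151\right) = \left(23279 + \frac{-211 + 35 \left(-195\right)}{7 \left(-6 - 195\right)}\right) \left(47223 + 46151\right) = \left(23279 + \frac{-211 - 6825}{7 \left(-201\right)}\right) 93374 = \left(23279 + \frac{1}{7} \left(- \frac{1}{201}\right) \left(-7036\right)\right) 93374 = \left(23279 + \frac{7036}{1407}\right) 93374 = \frac{32760589}{1407} \cdot 93374 = \frac{3058987237286}{1407}$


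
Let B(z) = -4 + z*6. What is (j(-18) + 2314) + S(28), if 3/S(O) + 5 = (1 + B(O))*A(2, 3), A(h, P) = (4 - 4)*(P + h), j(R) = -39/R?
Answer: 69467/30 ≈ 2315.6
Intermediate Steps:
B(z) = -4 + 6*z
A(h, P) = 0 (A(h, P) = 0*(P + h) = 0)
S(O) = -⅗ (S(O) = 3/(-5 + (1 + (-4 + 6*O))*0) = 3/(-5 + (-3 + 6*O)*0) = 3/(-5 + 0) = 3/(-5) = 3*(-⅕) = -⅗)
(j(-18) + 2314) + S(28) = (-39/(-18) + 2314) - ⅗ = (-39*(-1/18) + 2314) - ⅗ = (13/6 + 2314) - ⅗ = 13897/6 - ⅗ = 69467/30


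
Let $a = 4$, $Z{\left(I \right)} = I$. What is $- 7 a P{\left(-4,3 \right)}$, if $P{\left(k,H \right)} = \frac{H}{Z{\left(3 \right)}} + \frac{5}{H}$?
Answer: $- \frac{224}{3} \approx -74.667$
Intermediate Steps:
$P{\left(k,H \right)} = \frac{5}{H} + \frac{H}{3}$ ($P{\left(k,H \right)} = \frac{H}{3} + \frac{5}{H} = \frac{5}{H} + \frac{H}{3}$)
$- 7 a P{\left(-4,3 \right)} = \left(-7\right) 4 \left(\frac{5}{3} + \frac{1}{3} \cdot 3\right) = - 28 \left(5 \cdot \frac{1}{3} + 1\right) = - 28 \left(\frac{5}{3} + 1\right) = \left(-28\right) \frac{8}{3} = - \frac{224}{3}$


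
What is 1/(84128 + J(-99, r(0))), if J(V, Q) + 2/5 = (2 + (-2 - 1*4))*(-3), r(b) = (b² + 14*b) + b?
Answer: 5/420698 ≈ 1.1885e-5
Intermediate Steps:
r(b) = b² + 15*b
J(V, Q) = 58/5 (J(V, Q) = -⅖ + (2 + (-2 - 1*4))*(-3) = -⅖ + (2 + (-2 - 4))*(-3) = -⅖ + (2 - 6)*(-3) = -⅖ - 4*(-3) = -⅖ + 12 = 58/5)
1/(84128 + J(-99, r(0))) = 1/(84128 + 58/5) = 1/(420698/5) = 5/420698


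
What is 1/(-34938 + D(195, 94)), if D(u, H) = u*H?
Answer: -1/16608 ≈ -6.0212e-5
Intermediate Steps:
D(u, H) = H*u
1/(-34938 + D(195, 94)) = 1/(-34938 + 94*195) = 1/(-34938 + 18330) = 1/(-16608) = -1/16608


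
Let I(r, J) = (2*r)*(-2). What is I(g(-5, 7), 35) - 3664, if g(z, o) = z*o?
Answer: -3524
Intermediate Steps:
g(z, o) = o*z
I(r, J) = -4*r
I(g(-5, 7), 35) - 3664 = -28*(-5) - 3664 = -4*(-35) - 3664 = 140 - 3664 = -3524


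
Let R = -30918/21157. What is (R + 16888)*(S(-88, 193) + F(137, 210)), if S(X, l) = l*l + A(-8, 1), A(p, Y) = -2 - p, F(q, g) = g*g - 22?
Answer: 29057718747834/21157 ≈ 1.3734e+9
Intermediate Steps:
F(q, g) = -22 + g**2 (F(q, g) = g**2 - 22 = -22 + g**2)
S(X, l) = 6 + l**2 (S(X, l) = l*l + (-2 - 1*(-8)) = l**2 + (-2 + 8) = l**2 + 6 = 6 + l**2)
R = -30918/21157 (R = -30918*1/21157 = -30918/21157 ≈ -1.4614)
(R + 16888)*(S(-88, 193) + F(137, 210)) = (-30918/21157 + 16888)*((6 + 193**2) + (-22 + 210**2)) = 357268498*((6 + 37249) + (-22 + 44100))/21157 = 357268498*(37255 + 44078)/21157 = (357268498/21157)*81333 = 29057718747834/21157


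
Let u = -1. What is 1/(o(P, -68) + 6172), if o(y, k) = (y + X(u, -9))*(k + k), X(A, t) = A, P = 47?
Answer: -1/84 ≈ -0.011905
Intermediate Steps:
o(y, k) = 2*k*(-1 + y) (o(y, k) = (y - 1)*(k + k) = (-1 + y)*(2*k) = 2*k*(-1 + y))
1/(o(P, -68) + 6172) = 1/(2*(-68)*(-1 + 47) + 6172) = 1/(2*(-68)*46 + 6172) = 1/(-6256 + 6172) = 1/(-84) = -1/84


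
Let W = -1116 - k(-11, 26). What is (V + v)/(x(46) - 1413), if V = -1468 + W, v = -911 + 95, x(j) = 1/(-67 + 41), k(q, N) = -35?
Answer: 87490/36739 ≈ 2.3814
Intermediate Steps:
W = -1081 (W = -1116 - 1*(-35) = -1116 + 35 = -1081)
x(j) = -1/26 (x(j) = 1/(-26) = -1/26)
v = -816
V = -2549 (V = -1468 - 1081 = -2549)
(V + v)/(x(46) - 1413) = (-2549 - 816)/(-1/26 - 1413) = -3365/(-36739/26) = -3365*(-26/36739) = 87490/36739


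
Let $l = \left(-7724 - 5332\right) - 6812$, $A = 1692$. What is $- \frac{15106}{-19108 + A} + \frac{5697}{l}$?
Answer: $\frac{1793813}{3089474} \approx 0.58062$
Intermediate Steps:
$l = -19868$ ($l = -13056 - 6812 = -19868$)
$- \frac{15106}{-19108 + A} + \frac{5697}{l} = - \frac{15106}{-19108 + 1692} + \frac{5697}{-19868} = - \frac{15106}{-17416} + 5697 \left(- \frac{1}{19868}\right) = \left(-15106\right) \left(- \frac{1}{17416}\right) - \frac{5697}{19868} = \frac{1079}{1244} - \frac{5697}{19868} = \frac{1793813}{3089474}$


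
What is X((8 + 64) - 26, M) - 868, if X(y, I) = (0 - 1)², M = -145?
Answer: -867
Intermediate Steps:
X(y, I) = 1 (X(y, I) = (-1)² = 1)
X((8 + 64) - 26, M) - 868 = 1 - 868 = -867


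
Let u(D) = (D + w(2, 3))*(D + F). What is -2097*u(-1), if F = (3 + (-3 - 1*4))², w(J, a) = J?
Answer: -31455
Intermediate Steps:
F = 16 (F = (3 + (-3 - 4))² = (3 - 7)² = (-4)² = 16)
u(D) = (2 + D)*(16 + D) (u(D) = (D + 2)*(D + 16) = (2 + D)*(16 + D))
-2097*u(-1) = -2097*(32 + (-1)² + 18*(-1)) = -2097*(32 + 1 - 18) = -2097*15 = -31455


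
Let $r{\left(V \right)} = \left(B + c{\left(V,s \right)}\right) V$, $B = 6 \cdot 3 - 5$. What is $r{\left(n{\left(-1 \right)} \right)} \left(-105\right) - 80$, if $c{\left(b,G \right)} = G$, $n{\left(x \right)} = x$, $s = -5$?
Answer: $760$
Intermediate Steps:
$B = 13$ ($B = 18 - 5 = 13$)
$r{\left(V \right)} = 8 V$ ($r{\left(V \right)} = \left(13 - 5\right) V = 8 V$)
$r{\left(n{\left(-1 \right)} \right)} \left(-105\right) - 80 = 8 \left(-1\right) \left(-105\right) - 80 = \left(-8\right) \left(-105\right) - 80 = 840 - 80 = 760$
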